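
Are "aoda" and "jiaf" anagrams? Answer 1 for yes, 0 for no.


Strings: "aoda", "jiaf"
Sorted first:  aado
Sorted second: afij
Differ at position 1: 'a' vs 'f' => not anagrams

0


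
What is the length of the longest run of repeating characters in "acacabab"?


Input: "acacabab"
Scanning for longest run:
  Position 1 ('c'): new char, reset run to 1
  Position 2 ('a'): new char, reset run to 1
  Position 3 ('c'): new char, reset run to 1
  Position 4 ('a'): new char, reset run to 1
  Position 5 ('b'): new char, reset run to 1
  Position 6 ('a'): new char, reset run to 1
  Position 7 ('b'): new char, reset run to 1
Longest run: 'a' with length 1

1


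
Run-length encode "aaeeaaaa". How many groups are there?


Input: aaeeaaaa
Scanning for consecutive runs:
  Group 1: 'a' x 2 (positions 0-1)
  Group 2: 'e' x 2 (positions 2-3)
  Group 3: 'a' x 4 (positions 4-7)
Total groups: 3

3


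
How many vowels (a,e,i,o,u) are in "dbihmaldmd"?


Input: dbihmaldmd
Checking each character:
  'd' at position 0: consonant
  'b' at position 1: consonant
  'i' at position 2: vowel (running total: 1)
  'h' at position 3: consonant
  'm' at position 4: consonant
  'a' at position 5: vowel (running total: 2)
  'l' at position 6: consonant
  'd' at position 7: consonant
  'm' at position 8: consonant
  'd' at position 9: consonant
Total vowels: 2

2


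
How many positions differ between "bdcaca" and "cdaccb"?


Comparing "bdcaca" and "cdaccb" position by position:
  Position 0: 'b' vs 'c' => DIFFER
  Position 1: 'd' vs 'd' => same
  Position 2: 'c' vs 'a' => DIFFER
  Position 3: 'a' vs 'c' => DIFFER
  Position 4: 'c' vs 'c' => same
  Position 5: 'a' vs 'b' => DIFFER
Positions that differ: 4

4


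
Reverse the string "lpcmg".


Input: lpcmg
Reading characters right to left:
  Position 4: 'g'
  Position 3: 'm'
  Position 2: 'c'
  Position 1: 'p'
  Position 0: 'l'
Reversed: gmcpl

gmcpl


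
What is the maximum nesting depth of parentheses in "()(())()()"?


Input: "()(())()()"
Tracking depth:
  Position 0 '(': depth becomes 1
  Position 1 ')': depth becomes 0
  Position 2 '(': depth becomes 1
  Position 3 '(': depth becomes 2
  Position 4 ')': depth becomes 1
  Position 5 ')': depth becomes 0
  Position 6 '(': depth becomes 1
  Position 7 ')': depth becomes 0
  Position 8 '(': depth becomes 1
  Position 9 ')': depth becomes 0
Maximum depth reached: 2

2


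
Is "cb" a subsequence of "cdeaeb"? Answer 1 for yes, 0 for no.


Check if "cb" is a subsequence of "cdeaeb"
Greedy scan:
  Position 0 ('c'): matches sub[0] = 'c'
  Position 1 ('d'): no match needed
  Position 2 ('e'): no match needed
  Position 3 ('a'): no match needed
  Position 4 ('e'): no match needed
  Position 5 ('b'): matches sub[1] = 'b'
All 2 characters matched => is a subsequence

1


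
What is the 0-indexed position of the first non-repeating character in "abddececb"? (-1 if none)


Input: abddececb
Character frequencies:
  'a': 1
  'b': 2
  'c': 2
  'd': 2
  'e': 2
Scanning left to right for freq == 1:
  Position 0 ('a'): unique! => answer = 0

0


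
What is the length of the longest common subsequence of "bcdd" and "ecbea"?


LCS of "bcdd" and "ecbea"
DP table:
           e    c    b    e    a
      0    0    0    0    0    0
  b   0    0    0    1    1    1
  c   0    0    1    1    1    1
  d   0    0    1    1    1    1
  d   0    0    1    1    1    1
LCS length = dp[4][5] = 1

1


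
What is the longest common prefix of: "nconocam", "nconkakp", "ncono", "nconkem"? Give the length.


Words: nconocam, nconkakp, ncono, nconkem
  Position 0: all 'n' => match
  Position 1: all 'c' => match
  Position 2: all 'o' => match
  Position 3: all 'n' => match
  Position 4: ('o', 'k', 'o', 'k') => mismatch, stop
LCP = "ncon" (length 4)

4


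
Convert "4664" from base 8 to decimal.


Input: "4664" in base 8
Positional expansion:
  Digit '4' (value 4) x 8^3 = 2048
  Digit '6' (value 6) x 8^2 = 384
  Digit '6' (value 6) x 8^1 = 48
  Digit '4' (value 4) x 8^0 = 4
Sum = 2484

2484


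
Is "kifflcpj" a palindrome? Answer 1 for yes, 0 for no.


Input: kifflcpj
Reversed: jpclffik
  Compare pos 0 ('k') with pos 7 ('j'): MISMATCH
  Compare pos 1 ('i') with pos 6 ('p'): MISMATCH
  Compare pos 2 ('f') with pos 5 ('c'): MISMATCH
  Compare pos 3 ('f') with pos 4 ('l'): MISMATCH
Result: not a palindrome

0


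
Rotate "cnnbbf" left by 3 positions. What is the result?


Input: "cnnbbf", rotate left by 3
First 3 characters: "cnn"
Remaining characters: "bbf"
Concatenate remaining + first: "bbf" + "cnn" = "bbfcnn"

bbfcnn


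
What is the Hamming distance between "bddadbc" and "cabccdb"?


Comparing "bddadbc" and "cabccdb" position by position:
  Position 0: 'b' vs 'c' => differ
  Position 1: 'd' vs 'a' => differ
  Position 2: 'd' vs 'b' => differ
  Position 3: 'a' vs 'c' => differ
  Position 4: 'd' vs 'c' => differ
  Position 5: 'b' vs 'd' => differ
  Position 6: 'c' vs 'b' => differ
Total differences (Hamming distance): 7

7


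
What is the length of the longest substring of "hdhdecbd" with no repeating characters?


Input: "hdhdecbd"
Sliding window (track last position of each char):
  Position 0 ('h'): window [0,0] length 1 -- new best
  Position 1 ('d'): window [0,1] length 2 -- new best
  Position 2 ('h'): repeat (last at 0), move window start to 1
  Position 2 ('h'): window [1,2] length 2
  Position 3 ('d'): repeat (last at 1), move window start to 2
  Position 3 ('d'): window [2,3] length 2
  Position 4 ('e'): window [2,4] length 3 -- new best
  Position 5 ('c'): window [2,5] length 4 -- new best
  Position 6 ('b'): window [2,6] length 5 -- new best
  Position 7 ('d'): repeat (last at 3), move window start to 4
  Position 7 ('d'): window [4,7] length 4
Longest substring with no repeats: "hdecb" with length 5

5


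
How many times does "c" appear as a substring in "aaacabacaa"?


Searching for "c" in "aaacabacaa"
Scanning each position:
  Position 0: "a" => no
  Position 1: "a" => no
  Position 2: "a" => no
  Position 3: "c" => MATCH
  Position 4: "a" => no
  Position 5: "b" => no
  Position 6: "a" => no
  Position 7: "c" => MATCH
  Position 8: "a" => no
  Position 9: "a" => no
Total occurrences: 2

2


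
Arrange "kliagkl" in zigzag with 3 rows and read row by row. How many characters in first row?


Zigzag "kliagkl" into 3 rows:
Placing characters:
  'k' => row 0
  'l' => row 1
  'i' => row 2
  'a' => row 1
  'g' => row 0
  'k' => row 1
  'l' => row 2
Rows:
  Row 0: "kg"
  Row 1: "lak"
  Row 2: "il"
First row length: 2

2


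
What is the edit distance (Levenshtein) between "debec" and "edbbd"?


Computing edit distance: "debec" -> "edbbd"
DP table:
           e    d    b    b    d
      0    1    2    3    4    5
  d   1    1    1    2    3    4
  e   2    1    2    2    3    4
  b   3    2    2    2    2    3
  e   4    3    3    3    3    3
  c   5    4    4    4    4    4
Edit distance = dp[5][5] = 4

4


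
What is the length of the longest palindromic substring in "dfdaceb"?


Input: "dfdaceb"
Checking substrings for palindromes:
  [0:3] "dfd" (len 3) => palindrome
Longest palindromic substring: "dfd" with length 3

3


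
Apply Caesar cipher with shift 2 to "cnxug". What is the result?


Caesar cipher: shift "cnxug" by 2
  'c' (pos 2) + 2 = pos 4 = 'e'
  'n' (pos 13) + 2 = pos 15 = 'p'
  'x' (pos 23) + 2 = pos 25 = 'z'
  'u' (pos 20) + 2 = pos 22 = 'w'
  'g' (pos 6) + 2 = pos 8 = 'i'
Result: epzwi

epzwi


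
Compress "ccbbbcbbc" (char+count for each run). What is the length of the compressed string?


Input: ccbbbcbbc
Runs:
  'c' x 2 => "c2"
  'b' x 3 => "b3"
  'c' x 1 => "c1"
  'b' x 2 => "b2"
  'c' x 1 => "c1"
Compressed: "c2b3c1b2c1"
Compressed length: 10

10


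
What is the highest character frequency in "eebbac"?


Input: eebbac
Character counts:
  'a': 1
  'b': 2
  'c': 1
  'e': 2
Maximum frequency: 2

2


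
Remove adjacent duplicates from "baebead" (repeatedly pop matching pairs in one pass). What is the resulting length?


Input: baebead
Stack-based adjacent duplicate removal:
  Read 'b': push. Stack: b
  Read 'a': push. Stack: ba
  Read 'e': push. Stack: bae
  Read 'b': push. Stack: baeb
  Read 'e': push. Stack: baebe
  Read 'a': push. Stack: baebea
  Read 'd': push. Stack: baebead
Final stack: "baebead" (length 7)

7


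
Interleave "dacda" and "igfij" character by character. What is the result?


Interleaving "dacda" and "igfij":
  Position 0: 'd' from first, 'i' from second => "di"
  Position 1: 'a' from first, 'g' from second => "ag"
  Position 2: 'c' from first, 'f' from second => "cf"
  Position 3: 'd' from first, 'i' from second => "di"
  Position 4: 'a' from first, 'j' from second => "aj"
Result: diagcfdiaj

diagcfdiaj


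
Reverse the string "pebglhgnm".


Input: pebglhgnm
Reading characters right to left:
  Position 8: 'm'
  Position 7: 'n'
  Position 6: 'g'
  Position 5: 'h'
  Position 4: 'l'
  Position 3: 'g'
  Position 2: 'b'
  Position 1: 'e'
  Position 0: 'p'
Reversed: mnghlgbep

mnghlgbep


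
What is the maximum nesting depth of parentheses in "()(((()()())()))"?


Input: "()(((()()())()))"
Tracking depth:
  Position 0 '(': depth becomes 1
  Position 1 ')': depth becomes 0
  Position 2 '(': depth becomes 1
  Position 3 '(': depth becomes 2
  Position 4 '(': depth becomes 3
  Position 5 '(': depth becomes 4
  Position 6 ')': depth becomes 3
  Position 7 '(': depth becomes 4
  Position 8 ')': depth becomes 3
  Position 9 '(': depth becomes 4
  Position 10 ')': depth becomes 3
  Position 11 ')': depth becomes 2
  Position 12 '(': depth becomes 3
  Position 13 ')': depth becomes 2
  Position 14 ')': depth becomes 1
  Position 15 ')': depth becomes 0
Maximum depth reached: 4

4


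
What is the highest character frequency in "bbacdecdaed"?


Input: bbacdecdaed
Character counts:
  'a': 2
  'b': 2
  'c': 2
  'd': 3
  'e': 2
Maximum frequency: 3

3


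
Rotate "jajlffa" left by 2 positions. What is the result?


Input: "jajlffa", rotate left by 2
First 2 characters: "ja"
Remaining characters: "jlffa"
Concatenate remaining + first: "jlffa" + "ja" = "jlffaja"

jlffaja


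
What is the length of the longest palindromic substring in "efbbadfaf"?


Input: "efbbadfaf"
Checking substrings for palindromes:
  [6:9] "faf" (len 3) => palindrome
  [2:4] "bb" (len 2) => palindrome
Longest palindromic substring: "faf" with length 3

3


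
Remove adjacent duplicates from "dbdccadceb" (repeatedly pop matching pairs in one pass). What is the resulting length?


Input: dbdccadceb
Stack-based adjacent duplicate removal:
  Read 'd': push. Stack: d
  Read 'b': push. Stack: db
  Read 'd': push. Stack: dbd
  Read 'c': push. Stack: dbdc
  Read 'c': matches stack top 'c' => pop. Stack: dbd
  Read 'a': push. Stack: dbda
  Read 'd': push. Stack: dbdad
  Read 'c': push. Stack: dbdadc
  Read 'e': push. Stack: dbdadce
  Read 'b': push. Stack: dbdadceb
Final stack: "dbdadceb" (length 8)

8


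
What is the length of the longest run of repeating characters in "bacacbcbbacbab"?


Input: "bacacbcbbacbab"
Scanning for longest run:
  Position 1 ('a'): new char, reset run to 1
  Position 2 ('c'): new char, reset run to 1
  Position 3 ('a'): new char, reset run to 1
  Position 4 ('c'): new char, reset run to 1
  Position 5 ('b'): new char, reset run to 1
  Position 6 ('c'): new char, reset run to 1
  Position 7 ('b'): new char, reset run to 1
  Position 8 ('b'): continues run of 'b', length=2
  Position 9 ('a'): new char, reset run to 1
  Position 10 ('c'): new char, reset run to 1
  Position 11 ('b'): new char, reset run to 1
  Position 12 ('a'): new char, reset run to 1
  Position 13 ('b'): new char, reset run to 1
Longest run: 'b' with length 2

2


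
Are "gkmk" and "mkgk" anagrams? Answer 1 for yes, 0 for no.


Strings: "gkmk", "mkgk"
Sorted first:  gkkm
Sorted second: gkkm
Sorted forms match => anagrams

1


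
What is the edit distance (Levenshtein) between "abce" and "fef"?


Computing edit distance: "abce" -> "fef"
DP table:
           f    e    f
      0    1    2    3
  a   1    1    2    3
  b   2    2    2    3
  c   3    3    3    3
  e   4    4    3    4
Edit distance = dp[4][3] = 4

4


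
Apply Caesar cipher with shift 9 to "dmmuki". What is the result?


Caesar cipher: shift "dmmuki" by 9
  'd' (pos 3) + 9 = pos 12 = 'm'
  'm' (pos 12) + 9 = pos 21 = 'v'
  'm' (pos 12) + 9 = pos 21 = 'v'
  'u' (pos 20) + 9 = pos 3 = 'd'
  'k' (pos 10) + 9 = pos 19 = 't'
  'i' (pos 8) + 9 = pos 17 = 'r'
Result: mvvdtr

mvvdtr


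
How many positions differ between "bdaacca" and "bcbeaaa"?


Comparing "bdaacca" and "bcbeaaa" position by position:
  Position 0: 'b' vs 'b' => same
  Position 1: 'd' vs 'c' => DIFFER
  Position 2: 'a' vs 'b' => DIFFER
  Position 3: 'a' vs 'e' => DIFFER
  Position 4: 'c' vs 'a' => DIFFER
  Position 5: 'c' vs 'a' => DIFFER
  Position 6: 'a' vs 'a' => same
Positions that differ: 5

5


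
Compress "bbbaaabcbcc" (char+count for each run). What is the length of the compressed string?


Input: bbbaaabcbcc
Runs:
  'b' x 3 => "b3"
  'a' x 3 => "a3"
  'b' x 1 => "b1"
  'c' x 1 => "c1"
  'b' x 1 => "b1"
  'c' x 2 => "c2"
Compressed: "b3a3b1c1b1c2"
Compressed length: 12

12


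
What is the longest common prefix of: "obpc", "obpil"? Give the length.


Words: obpc, obpil
  Position 0: all 'o' => match
  Position 1: all 'b' => match
  Position 2: all 'p' => match
  Position 3: ('c', 'i') => mismatch, stop
LCP = "obp" (length 3)

3


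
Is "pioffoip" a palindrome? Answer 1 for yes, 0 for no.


Input: pioffoip
Reversed: pioffoip
  Compare pos 0 ('p') with pos 7 ('p'): match
  Compare pos 1 ('i') with pos 6 ('i'): match
  Compare pos 2 ('o') with pos 5 ('o'): match
  Compare pos 3 ('f') with pos 4 ('f'): match
Result: palindrome

1


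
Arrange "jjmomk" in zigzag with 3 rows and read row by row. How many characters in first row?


Zigzag "jjmomk" into 3 rows:
Placing characters:
  'j' => row 0
  'j' => row 1
  'm' => row 2
  'o' => row 1
  'm' => row 0
  'k' => row 1
Rows:
  Row 0: "jm"
  Row 1: "jok"
  Row 2: "m"
First row length: 2

2


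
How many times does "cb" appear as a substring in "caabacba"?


Searching for "cb" in "caabacba"
Scanning each position:
  Position 0: "ca" => no
  Position 1: "aa" => no
  Position 2: "ab" => no
  Position 3: "ba" => no
  Position 4: "ac" => no
  Position 5: "cb" => MATCH
  Position 6: "ba" => no
Total occurrences: 1

1


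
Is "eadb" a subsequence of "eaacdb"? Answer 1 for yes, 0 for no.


Check if "eadb" is a subsequence of "eaacdb"
Greedy scan:
  Position 0 ('e'): matches sub[0] = 'e'
  Position 1 ('a'): matches sub[1] = 'a'
  Position 2 ('a'): no match needed
  Position 3 ('c'): no match needed
  Position 4 ('d'): matches sub[2] = 'd'
  Position 5 ('b'): matches sub[3] = 'b'
All 4 characters matched => is a subsequence

1


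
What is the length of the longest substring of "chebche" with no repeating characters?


Input: "chebche"
Sliding window (track last position of each char):
  Position 0 ('c'): window [0,0] length 1 -- new best
  Position 1 ('h'): window [0,1] length 2 -- new best
  Position 2 ('e'): window [0,2] length 3 -- new best
  Position 3 ('b'): window [0,3] length 4 -- new best
  Position 4 ('c'): repeat (last at 0), move window start to 1
  Position 4 ('c'): window [1,4] length 4
  Position 5 ('h'): repeat (last at 1), move window start to 2
  Position 5 ('h'): window [2,5] length 4
  Position 6 ('e'): repeat (last at 2), move window start to 3
  Position 6 ('e'): window [3,6] length 4
Longest substring with no repeats: "cheb" with length 4

4


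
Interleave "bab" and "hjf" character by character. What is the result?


Interleaving "bab" and "hjf":
  Position 0: 'b' from first, 'h' from second => "bh"
  Position 1: 'a' from first, 'j' from second => "aj"
  Position 2: 'b' from first, 'f' from second => "bf"
Result: bhajbf

bhajbf


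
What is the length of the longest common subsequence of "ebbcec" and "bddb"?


LCS of "ebbcec" and "bddb"
DP table:
           b    d    d    b
      0    0    0    0    0
  e   0    0    0    0    0
  b   0    1    1    1    1
  b   0    1    1    1    2
  c   0    1    1    1    2
  e   0    1    1    1    2
  c   0    1    1    1    2
LCS length = dp[6][4] = 2

2


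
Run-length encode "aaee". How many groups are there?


Input: aaee
Scanning for consecutive runs:
  Group 1: 'a' x 2 (positions 0-1)
  Group 2: 'e' x 2 (positions 2-3)
Total groups: 2

2


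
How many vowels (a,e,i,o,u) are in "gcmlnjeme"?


Input: gcmlnjeme
Checking each character:
  'g' at position 0: consonant
  'c' at position 1: consonant
  'm' at position 2: consonant
  'l' at position 3: consonant
  'n' at position 4: consonant
  'j' at position 5: consonant
  'e' at position 6: vowel (running total: 1)
  'm' at position 7: consonant
  'e' at position 8: vowel (running total: 2)
Total vowels: 2

2


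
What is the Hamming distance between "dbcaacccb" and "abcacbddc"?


Comparing "dbcaacccb" and "abcacbddc" position by position:
  Position 0: 'd' vs 'a' => differ
  Position 1: 'b' vs 'b' => same
  Position 2: 'c' vs 'c' => same
  Position 3: 'a' vs 'a' => same
  Position 4: 'a' vs 'c' => differ
  Position 5: 'c' vs 'b' => differ
  Position 6: 'c' vs 'd' => differ
  Position 7: 'c' vs 'd' => differ
  Position 8: 'b' vs 'c' => differ
Total differences (Hamming distance): 6

6


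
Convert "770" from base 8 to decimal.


Input: "770" in base 8
Positional expansion:
  Digit '7' (value 7) x 8^2 = 448
  Digit '7' (value 7) x 8^1 = 56
  Digit '0' (value 0) x 8^0 = 0
Sum = 504

504


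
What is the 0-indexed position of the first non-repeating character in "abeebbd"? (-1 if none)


Input: abeebbd
Character frequencies:
  'a': 1
  'b': 3
  'd': 1
  'e': 2
Scanning left to right for freq == 1:
  Position 0 ('a'): unique! => answer = 0

0


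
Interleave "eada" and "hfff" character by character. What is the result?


Interleaving "eada" and "hfff":
  Position 0: 'e' from first, 'h' from second => "eh"
  Position 1: 'a' from first, 'f' from second => "af"
  Position 2: 'd' from first, 'f' from second => "df"
  Position 3: 'a' from first, 'f' from second => "af"
Result: ehafdfaf

ehafdfaf


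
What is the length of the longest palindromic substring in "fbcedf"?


Input: "fbcedf"
Checking substrings for palindromes:
  No multi-char palindromic substrings found
Longest palindromic substring: "f" with length 1

1


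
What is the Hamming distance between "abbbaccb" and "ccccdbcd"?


Comparing "abbbaccb" and "ccccdbcd" position by position:
  Position 0: 'a' vs 'c' => differ
  Position 1: 'b' vs 'c' => differ
  Position 2: 'b' vs 'c' => differ
  Position 3: 'b' vs 'c' => differ
  Position 4: 'a' vs 'd' => differ
  Position 5: 'c' vs 'b' => differ
  Position 6: 'c' vs 'c' => same
  Position 7: 'b' vs 'd' => differ
Total differences (Hamming distance): 7

7


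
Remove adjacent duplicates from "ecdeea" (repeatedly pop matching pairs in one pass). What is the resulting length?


Input: ecdeea
Stack-based adjacent duplicate removal:
  Read 'e': push. Stack: e
  Read 'c': push. Stack: ec
  Read 'd': push. Stack: ecd
  Read 'e': push. Stack: ecde
  Read 'e': matches stack top 'e' => pop. Stack: ecd
  Read 'a': push. Stack: ecda
Final stack: "ecda" (length 4)

4


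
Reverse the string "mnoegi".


Input: mnoegi
Reading characters right to left:
  Position 5: 'i'
  Position 4: 'g'
  Position 3: 'e'
  Position 2: 'o'
  Position 1: 'n'
  Position 0: 'm'
Reversed: igeonm

igeonm


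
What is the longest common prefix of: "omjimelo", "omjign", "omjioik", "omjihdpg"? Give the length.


Words: omjimelo, omjign, omjioik, omjihdpg
  Position 0: all 'o' => match
  Position 1: all 'm' => match
  Position 2: all 'j' => match
  Position 3: all 'i' => match
  Position 4: ('m', 'g', 'o', 'h') => mismatch, stop
LCP = "omji" (length 4)

4


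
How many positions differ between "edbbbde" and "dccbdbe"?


Comparing "edbbbde" and "dccbdbe" position by position:
  Position 0: 'e' vs 'd' => DIFFER
  Position 1: 'd' vs 'c' => DIFFER
  Position 2: 'b' vs 'c' => DIFFER
  Position 3: 'b' vs 'b' => same
  Position 4: 'b' vs 'd' => DIFFER
  Position 5: 'd' vs 'b' => DIFFER
  Position 6: 'e' vs 'e' => same
Positions that differ: 5

5


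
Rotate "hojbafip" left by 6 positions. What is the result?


Input: "hojbafip", rotate left by 6
First 6 characters: "hojbaf"
Remaining characters: "ip"
Concatenate remaining + first: "ip" + "hojbaf" = "iphojbaf"

iphojbaf


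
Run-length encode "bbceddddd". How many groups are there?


Input: bbceddddd
Scanning for consecutive runs:
  Group 1: 'b' x 2 (positions 0-1)
  Group 2: 'c' x 1 (positions 2-2)
  Group 3: 'e' x 1 (positions 3-3)
  Group 4: 'd' x 5 (positions 4-8)
Total groups: 4

4


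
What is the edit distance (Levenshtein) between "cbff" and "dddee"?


Computing edit distance: "cbff" -> "dddee"
DP table:
           d    d    d    e    e
      0    1    2    3    4    5
  c   1    1    2    3    4    5
  b   2    2    2    3    4    5
  f   3    3    3    3    4    5
  f   4    4    4    4    4    5
Edit distance = dp[4][5] = 5

5


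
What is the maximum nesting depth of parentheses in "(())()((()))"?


Input: "(())()((()))"
Tracking depth:
  Position 0 '(': depth becomes 1
  Position 1 '(': depth becomes 2
  Position 2 ')': depth becomes 1
  Position 3 ')': depth becomes 0
  Position 4 '(': depth becomes 1
  Position 5 ')': depth becomes 0
  Position 6 '(': depth becomes 1
  Position 7 '(': depth becomes 2
  Position 8 '(': depth becomes 3
  Position 9 ')': depth becomes 2
  Position 10 ')': depth becomes 1
  Position 11 ')': depth becomes 0
Maximum depth reached: 3

3


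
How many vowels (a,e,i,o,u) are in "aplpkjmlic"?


Input: aplpkjmlic
Checking each character:
  'a' at position 0: vowel (running total: 1)
  'p' at position 1: consonant
  'l' at position 2: consonant
  'p' at position 3: consonant
  'k' at position 4: consonant
  'j' at position 5: consonant
  'm' at position 6: consonant
  'l' at position 7: consonant
  'i' at position 8: vowel (running total: 2)
  'c' at position 9: consonant
Total vowels: 2

2


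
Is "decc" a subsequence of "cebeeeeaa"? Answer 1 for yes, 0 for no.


Check if "decc" is a subsequence of "cebeeeeaa"
Greedy scan:
  Position 0 ('c'): no match needed
  Position 1 ('e'): no match needed
  Position 2 ('b'): no match needed
  Position 3 ('e'): no match needed
  Position 4 ('e'): no match needed
  Position 5 ('e'): no match needed
  Position 6 ('e'): no match needed
  Position 7 ('a'): no match needed
  Position 8 ('a'): no match needed
Only matched 0/4 characters => not a subsequence

0


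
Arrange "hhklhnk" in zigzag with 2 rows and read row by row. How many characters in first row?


Zigzag "hhklhnk" into 2 rows:
Placing characters:
  'h' => row 0
  'h' => row 1
  'k' => row 0
  'l' => row 1
  'h' => row 0
  'n' => row 1
  'k' => row 0
Rows:
  Row 0: "hkhk"
  Row 1: "hln"
First row length: 4

4


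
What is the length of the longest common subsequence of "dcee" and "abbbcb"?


LCS of "dcee" and "abbbcb"
DP table:
           a    b    b    b    c    b
      0    0    0    0    0    0    0
  d   0    0    0    0    0    0    0
  c   0    0    0    0    0    1    1
  e   0    0    0    0    0    1    1
  e   0    0    0    0    0    1    1
LCS length = dp[4][6] = 1

1


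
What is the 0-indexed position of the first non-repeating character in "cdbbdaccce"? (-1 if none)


Input: cdbbdaccce
Character frequencies:
  'a': 1
  'b': 2
  'c': 4
  'd': 2
  'e': 1
Scanning left to right for freq == 1:
  Position 0 ('c'): freq=4, skip
  Position 1 ('d'): freq=2, skip
  Position 2 ('b'): freq=2, skip
  Position 3 ('b'): freq=2, skip
  Position 4 ('d'): freq=2, skip
  Position 5 ('a'): unique! => answer = 5

5


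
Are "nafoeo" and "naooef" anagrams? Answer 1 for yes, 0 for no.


Strings: "nafoeo", "naooef"
Sorted first:  aefnoo
Sorted second: aefnoo
Sorted forms match => anagrams

1


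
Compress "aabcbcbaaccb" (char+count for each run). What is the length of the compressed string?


Input: aabcbcbaaccb
Runs:
  'a' x 2 => "a2"
  'b' x 1 => "b1"
  'c' x 1 => "c1"
  'b' x 1 => "b1"
  'c' x 1 => "c1"
  'b' x 1 => "b1"
  'a' x 2 => "a2"
  'c' x 2 => "c2"
  'b' x 1 => "b1"
Compressed: "a2b1c1b1c1b1a2c2b1"
Compressed length: 18

18


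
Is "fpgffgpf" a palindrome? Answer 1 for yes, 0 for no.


Input: fpgffgpf
Reversed: fpgffgpf
  Compare pos 0 ('f') with pos 7 ('f'): match
  Compare pos 1 ('p') with pos 6 ('p'): match
  Compare pos 2 ('g') with pos 5 ('g'): match
  Compare pos 3 ('f') with pos 4 ('f'): match
Result: palindrome

1


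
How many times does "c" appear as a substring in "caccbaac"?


Searching for "c" in "caccbaac"
Scanning each position:
  Position 0: "c" => MATCH
  Position 1: "a" => no
  Position 2: "c" => MATCH
  Position 3: "c" => MATCH
  Position 4: "b" => no
  Position 5: "a" => no
  Position 6: "a" => no
  Position 7: "c" => MATCH
Total occurrences: 4

4


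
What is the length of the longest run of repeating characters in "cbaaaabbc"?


Input: "cbaaaabbc"
Scanning for longest run:
  Position 1 ('b'): new char, reset run to 1
  Position 2 ('a'): new char, reset run to 1
  Position 3 ('a'): continues run of 'a', length=2
  Position 4 ('a'): continues run of 'a', length=3
  Position 5 ('a'): continues run of 'a', length=4
  Position 6 ('b'): new char, reset run to 1
  Position 7 ('b'): continues run of 'b', length=2
  Position 8 ('c'): new char, reset run to 1
Longest run: 'a' with length 4

4


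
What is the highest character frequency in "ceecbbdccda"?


Input: ceecbbdccda
Character counts:
  'a': 1
  'b': 2
  'c': 4
  'd': 2
  'e': 2
Maximum frequency: 4

4


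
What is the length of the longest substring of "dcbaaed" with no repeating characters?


Input: "dcbaaed"
Sliding window (track last position of each char):
  Position 0 ('d'): window [0,0] length 1 -- new best
  Position 1 ('c'): window [0,1] length 2 -- new best
  Position 2 ('b'): window [0,2] length 3 -- new best
  Position 3 ('a'): window [0,3] length 4 -- new best
  Position 4 ('a'): repeat (last at 3), move window start to 4
  Position 4 ('a'): window [4,4] length 1
  Position 5 ('e'): window [4,5] length 2
  Position 6 ('d'): window [4,6] length 3
Longest substring with no repeats: "dcba" with length 4

4


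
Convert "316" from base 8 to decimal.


Input: "316" in base 8
Positional expansion:
  Digit '3' (value 3) x 8^2 = 192
  Digit '1' (value 1) x 8^1 = 8
  Digit '6' (value 6) x 8^0 = 6
Sum = 206

206


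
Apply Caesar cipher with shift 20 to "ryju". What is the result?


Caesar cipher: shift "ryju" by 20
  'r' (pos 17) + 20 = pos 11 = 'l'
  'y' (pos 24) + 20 = pos 18 = 's'
  'j' (pos 9) + 20 = pos 3 = 'd'
  'u' (pos 20) + 20 = pos 14 = 'o'
Result: lsdo

lsdo


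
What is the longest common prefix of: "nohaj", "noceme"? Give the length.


Words: nohaj, noceme
  Position 0: all 'n' => match
  Position 1: all 'o' => match
  Position 2: ('h', 'c') => mismatch, stop
LCP = "no" (length 2)

2


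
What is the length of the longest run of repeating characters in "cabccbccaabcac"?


Input: "cabccbccaabcac"
Scanning for longest run:
  Position 1 ('a'): new char, reset run to 1
  Position 2 ('b'): new char, reset run to 1
  Position 3 ('c'): new char, reset run to 1
  Position 4 ('c'): continues run of 'c', length=2
  Position 5 ('b'): new char, reset run to 1
  Position 6 ('c'): new char, reset run to 1
  Position 7 ('c'): continues run of 'c', length=2
  Position 8 ('a'): new char, reset run to 1
  Position 9 ('a'): continues run of 'a', length=2
  Position 10 ('b'): new char, reset run to 1
  Position 11 ('c'): new char, reset run to 1
  Position 12 ('a'): new char, reset run to 1
  Position 13 ('c'): new char, reset run to 1
Longest run: 'c' with length 2

2


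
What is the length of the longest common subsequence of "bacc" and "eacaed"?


LCS of "bacc" and "eacaed"
DP table:
           e    a    c    a    e    d
      0    0    0    0    0    0    0
  b   0    0    0    0    0    0    0
  a   0    0    1    1    1    1    1
  c   0    0    1    2    2    2    2
  c   0    0    1    2    2    2    2
LCS length = dp[4][6] = 2

2


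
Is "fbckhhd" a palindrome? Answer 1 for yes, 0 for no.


Input: fbckhhd
Reversed: dhhkcbf
  Compare pos 0 ('f') with pos 6 ('d'): MISMATCH
  Compare pos 1 ('b') with pos 5 ('h'): MISMATCH
  Compare pos 2 ('c') with pos 4 ('h'): MISMATCH
Result: not a palindrome

0


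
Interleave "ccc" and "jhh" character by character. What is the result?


Interleaving "ccc" and "jhh":
  Position 0: 'c' from first, 'j' from second => "cj"
  Position 1: 'c' from first, 'h' from second => "ch"
  Position 2: 'c' from first, 'h' from second => "ch"
Result: cjchch

cjchch


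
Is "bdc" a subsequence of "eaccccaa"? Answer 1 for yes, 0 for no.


Check if "bdc" is a subsequence of "eaccccaa"
Greedy scan:
  Position 0 ('e'): no match needed
  Position 1 ('a'): no match needed
  Position 2 ('c'): no match needed
  Position 3 ('c'): no match needed
  Position 4 ('c'): no match needed
  Position 5 ('c'): no match needed
  Position 6 ('a'): no match needed
  Position 7 ('a'): no match needed
Only matched 0/3 characters => not a subsequence

0


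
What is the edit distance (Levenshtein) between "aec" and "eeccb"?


Computing edit distance: "aec" -> "eeccb"
DP table:
           e    e    c    c    b
      0    1    2    3    4    5
  a   1    1    2    3    4    5
  e   2    1    1    2    3    4
  c   3    2    2    1    2    3
Edit distance = dp[3][5] = 3

3


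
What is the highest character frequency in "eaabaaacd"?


Input: eaabaaacd
Character counts:
  'a': 5
  'b': 1
  'c': 1
  'd': 1
  'e': 1
Maximum frequency: 5

5


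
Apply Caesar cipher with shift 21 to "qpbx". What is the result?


Caesar cipher: shift "qpbx" by 21
  'q' (pos 16) + 21 = pos 11 = 'l'
  'p' (pos 15) + 21 = pos 10 = 'k'
  'b' (pos 1) + 21 = pos 22 = 'w'
  'x' (pos 23) + 21 = pos 18 = 's'
Result: lkws

lkws


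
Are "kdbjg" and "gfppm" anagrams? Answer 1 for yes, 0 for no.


Strings: "kdbjg", "gfppm"
Sorted first:  bdgjk
Sorted second: fgmpp
Differ at position 0: 'b' vs 'f' => not anagrams

0


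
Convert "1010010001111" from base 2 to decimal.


Input: "1010010001111" in base 2
Positional expansion:
  Digit '1' (value 1) x 2^12 = 4096
  Digit '0' (value 0) x 2^11 = 0
  Digit '1' (value 1) x 2^10 = 1024
  Digit '0' (value 0) x 2^9 = 0
  Digit '0' (value 0) x 2^8 = 0
  Digit '1' (value 1) x 2^7 = 128
  Digit '0' (value 0) x 2^6 = 0
  Digit '0' (value 0) x 2^5 = 0
  Digit '0' (value 0) x 2^4 = 0
  Digit '1' (value 1) x 2^3 = 8
  Digit '1' (value 1) x 2^2 = 4
  Digit '1' (value 1) x 2^1 = 2
  Digit '1' (value 1) x 2^0 = 1
Sum = 5263

5263


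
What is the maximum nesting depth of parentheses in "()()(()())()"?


Input: "()()(()())()"
Tracking depth:
  Position 0 '(': depth becomes 1
  Position 1 ')': depth becomes 0
  Position 2 '(': depth becomes 1
  Position 3 ')': depth becomes 0
  Position 4 '(': depth becomes 1
  Position 5 '(': depth becomes 2
  Position 6 ')': depth becomes 1
  Position 7 '(': depth becomes 2
  Position 8 ')': depth becomes 1
  Position 9 ')': depth becomes 0
  Position 10 '(': depth becomes 1
  Position 11 ')': depth becomes 0
Maximum depth reached: 2

2


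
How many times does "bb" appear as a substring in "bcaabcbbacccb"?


Searching for "bb" in "bcaabcbbacccb"
Scanning each position:
  Position 0: "bc" => no
  Position 1: "ca" => no
  Position 2: "aa" => no
  Position 3: "ab" => no
  Position 4: "bc" => no
  Position 5: "cb" => no
  Position 6: "bb" => MATCH
  Position 7: "ba" => no
  Position 8: "ac" => no
  Position 9: "cc" => no
  Position 10: "cc" => no
  Position 11: "cb" => no
Total occurrences: 1

1


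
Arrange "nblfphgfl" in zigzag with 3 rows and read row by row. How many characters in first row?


Zigzag "nblfphgfl" into 3 rows:
Placing characters:
  'n' => row 0
  'b' => row 1
  'l' => row 2
  'f' => row 1
  'p' => row 0
  'h' => row 1
  'g' => row 2
  'f' => row 1
  'l' => row 0
Rows:
  Row 0: "npl"
  Row 1: "bfhf"
  Row 2: "lg"
First row length: 3

3


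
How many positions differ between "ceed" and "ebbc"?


Comparing "ceed" and "ebbc" position by position:
  Position 0: 'c' vs 'e' => DIFFER
  Position 1: 'e' vs 'b' => DIFFER
  Position 2: 'e' vs 'b' => DIFFER
  Position 3: 'd' vs 'c' => DIFFER
Positions that differ: 4

4


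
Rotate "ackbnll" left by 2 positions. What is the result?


Input: "ackbnll", rotate left by 2
First 2 characters: "ac"
Remaining characters: "kbnll"
Concatenate remaining + first: "kbnll" + "ac" = "kbnllac"

kbnllac


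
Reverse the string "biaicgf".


Input: biaicgf
Reading characters right to left:
  Position 6: 'f'
  Position 5: 'g'
  Position 4: 'c'
  Position 3: 'i'
  Position 2: 'a'
  Position 1: 'i'
  Position 0: 'b'
Reversed: fgciaib

fgciaib


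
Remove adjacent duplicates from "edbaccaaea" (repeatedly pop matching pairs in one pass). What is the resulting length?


Input: edbaccaaea
Stack-based adjacent duplicate removal:
  Read 'e': push. Stack: e
  Read 'd': push. Stack: ed
  Read 'b': push. Stack: edb
  Read 'a': push. Stack: edba
  Read 'c': push. Stack: edbac
  Read 'c': matches stack top 'c' => pop. Stack: edba
  Read 'a': matches stack top 'a' => pop. Stack: edb
  Read 'a': push. Stack: edba
  Read 'e': push. Stack: edbae
  Read 'a': push. Stack: edbaea
Final stack: "edbaea" (length 6)

6


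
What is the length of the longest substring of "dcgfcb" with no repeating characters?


Input: "dcgfcb"
Sliding window (track last position of each char):
  Position 0 ('d'): window [0,0] length 1 -- new best
  Position 1 ('c'): window [0,1] length 2 -- new best
  Position 2 ('g'): window [0,2] length 3 -- new best
  Position 3 ('f'): window [0,3] length 4 -- new best
  Position 4 ('c'): repeat (last at 1), move window start to 2
  Position 4 ('c'): window [2,4] length 3
  Position 5 ('b'): window [2,5] length 4
Longest substring with no repeats: "dcgf" with length 4

4


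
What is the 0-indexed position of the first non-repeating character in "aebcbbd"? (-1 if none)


Input: aebcbbd
Character frequencies:
  'a': 1
  'b': 3
  'c': 1
  'd': 1
  'e': 1
Scanning left to right for freq == 1:
  Position 0 ('a'): unique! => answer = 0

0


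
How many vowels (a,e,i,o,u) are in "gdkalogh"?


Input: gdkalogh
Checking each character:
  'g' at position 0: consonant
  'd' at position 1: consonant
  'k' at position 2: consonant
  'a' at position 3: vowel (running total: 1)
  'l' at position 4: consonant
  'o' at position 5: vowel (running total: 2)
  'g' at position 6: consonant
  'h' at position 7: consonant
Total vowels: 2

2


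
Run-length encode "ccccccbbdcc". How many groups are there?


Input: ccccccbbdcc
Scanning for consecutive runs:
  Group 1: 'c' x 6 (positions 0-5)
  Group 2: 'b' x 2 (positions 6-7)
  Group 3: 'd' x 1 (positions 8-8)
  Group 4: 'c' x 2 (positions 9-10)
Total groups: 4

4


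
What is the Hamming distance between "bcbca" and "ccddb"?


Comparing "bcbca" and "ccddb" position by position:
  Position 0: 'b' vs 'c' => differ
  Position 1: 'c' vs 'c' => same
  Position 2: 'b' vs 'd' => differ
  Position 3: 'c' vs 'd' => differ
  Position 4: 'a' vs 'b' => differ
Total differences (Hamming distance): 4

4


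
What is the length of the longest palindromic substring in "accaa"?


Input: "accaa"
Checking substrings for palindromes:
  [0:4] "acca" (len 4) => palindrome
  [1:3] "cc" (len 2) => palindrome
  [3:5] "aa" (len 2) => palindrome
Longest palindromic substring: "acca" with length 4

4


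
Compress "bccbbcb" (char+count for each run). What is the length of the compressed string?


Input: bccbbcb
Runs:
  'b' x 1 => "b1"
  'c' x 2 => "c2"
  'b' x 2 => "b2"
  'c' x 1 => "c1"
  'b' x 1 => "b1"
Compressed: "b1c2b2c1b1"
Compressed length: 10

10


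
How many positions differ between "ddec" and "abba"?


Comparing "ddec" and "abba" position by position:
  Position 0: 'd' vs 'a' => DIFFER
  Position 1: 'd' vs 'b' => DIFFER
  Position 2: 'e' vs 'b' => DIFFER
  Position 3: 'c' vs 'a' => DIFFER
Positions that differ: 4

4


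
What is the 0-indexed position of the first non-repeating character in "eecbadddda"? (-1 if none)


Input: eecbadddda
Character frequencies:
  'a': 2
  'b': 1
  'c': 1
  'd': 4
  'e': 2
Scanning left to right for freq == 1:
  Position 0 ('e'): freq=2, skip
  Position 1 ('e'): freq=2, skip
  Position 2 ('c'): unique! => answer = 2

2


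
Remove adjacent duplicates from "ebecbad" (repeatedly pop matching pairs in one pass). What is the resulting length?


Input: ebecbad
Stack-based adjacent duplicate removal:
  Read 'e': push. Stack: e
  Read 'b': push. Stack: eb
  Read 'e': push. Stack: ebe
  Read 'c': push. Stack: ebec
  Read 'b': push. Stack: ebecb
  Read 'a': push. Stack: ebecba
  Read 'd': push. Stack: ebecbad
Final stack: "ebecbad" (length 7)

7


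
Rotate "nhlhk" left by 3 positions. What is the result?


Input: "nhlhk", rotate left by 3
First 3 characters: "nhl"
Remaining characters: "hk"
Concatenate remaining + first: "hk" + "nhl" = "hknhl"

hknhl


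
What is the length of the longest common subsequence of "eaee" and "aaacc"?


LCS of "eaee" and "aaacc"
DP table:
           a    a    a    c    c
      0    0    0    0    0    0
  e   0    0    0    0    0    0
  a   0    1    1    1    1    1
  e   0    1    1    1    1    1
  e   0    1    1    1    1    1
LCS length = dp[4][5] = 1

1


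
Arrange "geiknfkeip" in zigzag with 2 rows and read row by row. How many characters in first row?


Zigzag "geiknfkeip" into 2 rows:
Placing characters:
  'g' => row 0
  'e' => row 1
  'i' => row 0
  'k' => row 1
  'n' => row 0
  'f' => row 1
  'k' => row 0
  'e' => row 1
  'i' => row 0
  'p' => row 1
Rows:
  Row 0: "ginki"
  Row 1: "ekfep"
First row length: 5

5


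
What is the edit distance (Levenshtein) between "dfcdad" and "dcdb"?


Computing edit distance: "dfcdad" -> "dcdb"
DP table:
           d    c    d    b
      0    1    2    3    4
  d   1    0    1    2    3
  f   2    1    1    2    3
  c   3    2    1    2    3
  d   4    3    2    1    2
  a   5    4    3    2    2
  d   6    5    4    3    3
Edit distance = dp[6][4] = 3

3


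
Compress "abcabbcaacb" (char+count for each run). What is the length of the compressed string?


Input: abcabbcaacb
Runs:
  'a' x 1 => "a1"
  'b' x 1 => "b1"
  'c' x 1 => "c1"
  'a' x 1 => "a1"
  'b' x 2 => "b2"
  'c' x 1 => "c1"
  'a' x 2 => "a2"
  'c' x 1 => "c1"
  'b' x 1 => "b1"
Compressed: "a1b1c1a1b2c1a2c1b1"
Compressed length: 18

18


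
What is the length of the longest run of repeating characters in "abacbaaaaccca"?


Input: "abacbaaaaccca"
Scanning for longest run:
  Position 1 ('b'): new char, reset run to 1
  Position 2 ('a'): new char, reset run to 1
  Position 3 ('c'): new char, reset run to 1
  Position 4 ('b'): new char, reset run to 1
  Position 5 ('a'): new char, reset run to 1
  Position 6 ('a'): continues run of 'a', length=2
  Position 7 ('a'): continues run of 'a', length=3
  Position 8 ('a'): continues run of 'a', length=4
  Position 9 ('c'): new char, reset run to 1
  Position 10 ('c'): continues run of 'c', length=2
  Position 11 ('c'): continues run of 'c', length=3
  Position 12 ('a'): new char, reset run to 1
Longest run: 'a' with length 4

4


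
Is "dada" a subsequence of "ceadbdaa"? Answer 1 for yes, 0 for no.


Check if "dada" is a subsequence of "ceadbdaa"
Greedy scan:
  Position 0 ('c'): no match needed
  Position 1 ('e'): no match needed
  Position 2 ('a'): no match needed
  Position 3 ('d'): matches sub[0] = 'd'
  Position 4 ('b'): no match needed
  Position 5 ('d'): no match needed
  Position 6 ('a'): matches sub[1] = 'a'
  Position 7 ('a'): no match needed
Only matched 2/4 characters => not a subsequence

0


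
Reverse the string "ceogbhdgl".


Input: ceogbhdgl
Reading characters right to left:
  Position 8: 'l'
  Position 7: 'g'
  Position 6: 'd'
  Position 5: 'h'
  Position 4: 'b'
  Position 3: 'g'
  Position 2: 'o'
  Position 1: 'e'
  Position 0: 'c'
Reversed: lgdhbgoec

lgdhbgoec
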